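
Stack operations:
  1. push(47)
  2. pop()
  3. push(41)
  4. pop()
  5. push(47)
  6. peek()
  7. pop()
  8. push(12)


push(47) -> [47]
pop()->47, []
push(41) -> [41]
pop()->41, []
push(47) -> [47]
peek()->47
pop()->47, []
push(12) -> [12]

Final stack: [12]


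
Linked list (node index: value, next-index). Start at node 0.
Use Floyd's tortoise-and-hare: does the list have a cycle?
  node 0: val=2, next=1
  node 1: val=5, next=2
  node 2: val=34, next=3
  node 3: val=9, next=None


Floyd's tortoise (slow, +1) and hare (fast, +2):
  init: slow=0, fast=0
  step 1: slow=1, fast=2
  step 2: fast 2->3->None, no cycle

Cycle: no


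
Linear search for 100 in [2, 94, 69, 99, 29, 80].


i=0: 2!=100
i=1: 94!=100
i=2: 69!=100
i=3: 99!=100
i=4: 29!=100
i=5: 80!=100

Not found, 6 comps


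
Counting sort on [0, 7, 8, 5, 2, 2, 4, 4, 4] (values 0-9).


Input: [0, 7, 8, 5, 2, 2, 4, 4, 4]
Counts: [1, 0, 2, 0, 3, 1, 0, 1, 1, 0]

Sorted: [0, 2, 2, 4, 4, 4, 5, 7, 8]


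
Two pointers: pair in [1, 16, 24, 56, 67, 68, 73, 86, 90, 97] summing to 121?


lo=0(1)+hi=9(97)=98
lo=1(16)+hi=9(97)=113
lo=2(24)+hi=9(97)=121

Yes: 24+97=121


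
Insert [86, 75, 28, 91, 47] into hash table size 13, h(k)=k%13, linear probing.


Insert 86: h=8 -> slot 8
Insert 75: h=10 -> slot 10
Insert 28: h=2 -> slot 2
Insert 91: h=0 -> slot 0
Insert 47: h=8, 1 probes -> slot 9

Table: [91, None, 28, None, None, None, None, None, 86, 47, 75, None, None]


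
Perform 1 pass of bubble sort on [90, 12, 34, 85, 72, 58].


Initial: [90, 12, 34, 85, 72, 58]
Pass 1: [12, 34, 85, 72, 58, 90] (5 swaps)

After 1 pass: [12, 34, 85, 72, 58, 90]


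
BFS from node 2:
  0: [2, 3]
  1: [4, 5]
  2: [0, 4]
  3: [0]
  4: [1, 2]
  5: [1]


Visit 2, enqueue [0, 4]
Visit 0, enqueue [3]
Visit 4, enqueue [1]
Visit 3, enqueue []
Visit 1, enqueue [5]
Visit 5, enqueue []

BFS order: [2, 0, 4, 3, 1, 5]


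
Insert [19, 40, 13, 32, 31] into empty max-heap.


Insert 19: [19]
Insert 40: [40, 19]
Insert 13: [40, 19, 13]
Insert 32: [40, 32, 13, 19]
Insert 31: [40, 32, 13, 19, 31]

Final heap: [40, 32, 13, 19, 31]


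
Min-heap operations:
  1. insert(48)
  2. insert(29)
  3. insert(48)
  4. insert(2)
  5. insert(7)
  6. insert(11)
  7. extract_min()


insert(48) -> [48]
insert(29) -> [29, 48]
insert(48) -> [29, 48, 48]
insert(2) -> [2, 29, 48, 48]
insert(7) -> [2, 7, 48, 48, 29]
insert(11) -> [2, 7, 11, 48, 29, 48]
extract_min()->2, [7, 29, 11, 48, 48]

Final heap: [7, 29, 11, 48, 48]


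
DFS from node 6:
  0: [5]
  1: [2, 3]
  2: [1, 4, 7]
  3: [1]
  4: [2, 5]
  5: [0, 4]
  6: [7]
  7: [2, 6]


Visit 6, push [7]
Visit 7, push [2]
Visit 2, push [4, 1]
Visit 1, push [3]
Visit 3, push []
Visit 4, push [5]
Visit 5, push [0]
Visit 0, push []

DFS order: [6, 7, 2, 1, 3, 4, 5, 0]


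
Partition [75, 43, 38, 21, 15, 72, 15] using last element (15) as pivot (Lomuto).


Pivot: 15
  15 <= 15: swap -> [15, 43, 38, 21, 75, 72, 15]
Place pivot at 1: [15, 15, 38, 21, 75, 72, 43]

Partitioned: [15, 15, 38, 21, 75, 72, 43]


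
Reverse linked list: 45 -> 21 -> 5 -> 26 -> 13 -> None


Step 1: curr=45, set curr.next=prev(None) | reversed so far: 45
Step 2: curr=21, set curr.next=prev(45) | reversed so far: 21 -> 45
Step 3: curr=5, set curr.next=prev(21) | reversed so far: 5 -> 21 -> 45
Step 4: curr=26, set curr.next=prev(5) | reversed so far: 26 -> 5 -> 21 -> 45
Step 5: curr=13, set curr.next=prev(26) | reversed so far: 13 -> 26 -> 5 -> 21 -> 45

13 -> 26 -> 5 -> 21 -> 45 -> None


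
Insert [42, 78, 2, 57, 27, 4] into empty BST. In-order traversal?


Insert 42: root
Insert 78: R from 42
Insert 2: L from 42
Insert 57: R from 42 -> L from 78
Insert 27: L from 42 -> R from 2
Insert 4: L from 42 -> R from 2 -> L from 27

In-order: [2, 4, 27, 42, 57, 78]


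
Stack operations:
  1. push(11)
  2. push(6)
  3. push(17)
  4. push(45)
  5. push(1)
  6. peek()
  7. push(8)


push(11) -> [11]
push(6) -> [11, 6]
push(17) -> [11, 6, 17]
push(45) -> [11, 6, 17, 45]
push(1) -> [11, 6, 17, 45, 1]
peek()->1
push(8) -> [11, 6, 17, 45, 1, 8]

Final stack: [11, 6, 17, 45, 1, 8]


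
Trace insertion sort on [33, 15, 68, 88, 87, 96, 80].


Initial: [33, 15, 68, 88, 87, 96, 80]
Insert 15: [15, 33, 68, 88, 87, 96, 80]
Insert 68: [15, 33, 68, 88, 87, 96, 80]
Insert 88: [15, 33, 68, 88, 87, 96, 80]
Insert 87: [15, 33, 68, 87, 88, 96, 80]
Insert 96: [15, 33, 68, 87, 88, 96, 80]
Insert 80: [15, 33, 68, 80, 87, 88, 96]

Sorted: [15, 33, 68, 80, 87, 88, 96]


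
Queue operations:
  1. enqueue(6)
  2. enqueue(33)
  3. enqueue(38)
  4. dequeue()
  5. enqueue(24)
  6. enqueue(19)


enqueue(6) -> [6]
enqueue(33) -> [6, 33]
enqueue(38) -> [6, 33, 38]
dequeue()->6, [33, 38]
enqueue(24) -> [33, 38, 24]
enqueue(19) -> [33, 38, 24, 19]

Final queue: [33, 38, 24, 19]


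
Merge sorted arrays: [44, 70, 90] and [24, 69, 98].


Take 24 from B
Take 44 from A
Take 69 from B
Take 70 from A
Take 90 from A

Merged: [24, 44, 69, 70, 90, 98]


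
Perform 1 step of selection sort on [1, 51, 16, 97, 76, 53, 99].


Initial: [1, 51, 16, 97, 76, 53, 99]
Step 1: min=1 at 0
  Swap: [1, 51, 16, 97, 76, 53, 99]

After 1 step: [1, 51, 16, 97, 76, 53, 99]


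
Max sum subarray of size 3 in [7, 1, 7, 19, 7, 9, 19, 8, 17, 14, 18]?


[0:3]: 15
[1:4]: 27
[2:5]: 33
[3:6]: 35
[4:7]: 35
[5:8]: 36
[6:9]: 44
[7:10]: 39
[8:11]: 49

Max: 49 at [8:11]


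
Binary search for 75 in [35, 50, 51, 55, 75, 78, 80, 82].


Step 1: lo=0, hi=7, mid=3, val=55
Step 2: lo=4, hi=7, mid=5, val=78
Step 3: lo=4, hi=4, mid=4, val=75

Found at index 4


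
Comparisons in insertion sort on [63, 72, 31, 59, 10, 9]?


Algorithm: insertion sort
Input: [63, 72, 31, 59, 10, 9]
Sorted: [9, 10, 31, 59, 63, 72]

15


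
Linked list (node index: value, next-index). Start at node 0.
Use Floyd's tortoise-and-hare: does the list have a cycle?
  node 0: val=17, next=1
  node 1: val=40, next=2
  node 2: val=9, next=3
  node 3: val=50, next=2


Floyd's tortoise (slow, +1) and hare (fast, +2):
  init: slow=0, fast=0
  step 1: slow=1, fast=2
  step 2: slow=2, fast=2
  slow == fast at node 2: cycle detected

Cycle: yes


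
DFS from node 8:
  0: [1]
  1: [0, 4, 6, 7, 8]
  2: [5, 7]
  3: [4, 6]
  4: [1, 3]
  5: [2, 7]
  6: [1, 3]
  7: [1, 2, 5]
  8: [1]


Visit 8, push [1]
Visit 1, push [7, 6, 4, 0]
Visit 0, push []
Visit 4, push [3]
Visit 3, push [6]
Visit 6, push []
Visit 7, push [5, 2]
Visit 2, push [5]
Visit 5, push []

DFS order: [8, 1, 0, 4, 3, 6, 7, 2, 5]


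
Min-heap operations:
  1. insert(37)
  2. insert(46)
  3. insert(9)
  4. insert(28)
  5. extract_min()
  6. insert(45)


insert(37) -> [37]
insert(46) -> [37, 46]
insert(9) -> [9, 46, 37]
insert(28) -> [9, 28, 37, 46]
extract_min()->9, [28, 46, 37]
insert(45) -> [28, 45, 37, 46]

Final heap: [28, 45, 37, 46]


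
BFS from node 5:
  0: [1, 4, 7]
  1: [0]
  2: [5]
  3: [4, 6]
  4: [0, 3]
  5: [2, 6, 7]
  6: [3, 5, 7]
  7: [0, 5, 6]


Visit 5, enqueue [2, 6, 7]
Visit 2, enqueue []
Visit 6, enqueue [3]
Visit 7, enqueue [0]
Visit 3, enqueue [4]
Visit 0, enqueue [1]
Visit 4, enqueue []
Visit 1, enqueue []

BFS order: [5, 2, 6, 7, 3, 0, 4, 1]


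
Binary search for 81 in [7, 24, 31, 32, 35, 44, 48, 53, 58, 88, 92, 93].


Step 1: lo=0, hi=11, mid=5, val=44
Step 2: lo=6, hi=11, mid=8, val=58
Step 3: lo=9, hi=11, mid=10, val=92
Step 4: lo=9, hi=9, mid=9, val=88

Not found


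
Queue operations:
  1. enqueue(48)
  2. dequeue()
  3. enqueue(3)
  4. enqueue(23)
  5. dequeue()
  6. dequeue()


enqueue(48) -> [48]
dequeue()->48, []
enqueue(3) -> [3]
enqueue(23) -> [3, 23]
dequeue()->3, [23]
dequeue()->23, []

Final queue: []


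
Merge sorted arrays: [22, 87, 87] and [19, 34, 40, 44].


Take 19 from B
Take 22 from A
Take 34 from B
Take 40 from B
Take 44 from B

Merged: [19, 22, 34, 40, 44, 87, 87]


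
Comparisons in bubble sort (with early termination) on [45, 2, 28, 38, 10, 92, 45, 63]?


Algorithm: bubble sort (with early termination)
Input: [45, 2, 28, 38, 10, 92, 45, 63]
Sorted: [2, 10, 28, 38, 45, 45, 63, 92]

22


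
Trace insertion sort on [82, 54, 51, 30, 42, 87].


Initial: [82, 54, 51, 30, 42, 87]
Insert 54: [54, 82, 51, 30, 42, 87]
Insert 51: [51, 54, 82, 30, 42, 87]
Insert 30: [30, 51, 54, 82, 42, 87]
Insert 42: [30, 42, 51, 54, 82, 87]
Insert 87: [30, 42, 51, 54, 82, 87]

Sorted: [30, 42, 51, 54, 82, 87]


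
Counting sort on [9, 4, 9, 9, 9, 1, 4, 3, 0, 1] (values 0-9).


Input: [9, 4, 9, 9, 9, 1, 4, 3, 0, 1]
Counts: [1, 2, 0, 1, 2, 0, 0, 0, 0, 4]

Sorted: [0, 1, 1, 3, 4, 4, 9, 9, 9, 9]


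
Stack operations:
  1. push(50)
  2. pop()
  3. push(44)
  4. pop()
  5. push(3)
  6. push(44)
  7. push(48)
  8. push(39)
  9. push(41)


push(50) -> [50]
pop()->50, []
push(44) -> [44]
pop()->44, []
push(3) -> [3]
push(44) -> [3, 44]
push(48) -> [3, 44, 48]
push(39) -> [3, 44, 48, 39]
push(41) -> [3, 44, 48, 39, 41]

Final stack: [3, 44, 48, 39, 41]


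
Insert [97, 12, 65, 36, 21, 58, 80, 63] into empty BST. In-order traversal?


Insert 97: root
Insert 12: L from 97
Insert 65: L from 97 -> R from 12
Insert 36: L from 97 -> R from 12 -> L from 65
Insert 21: L from 97 -> R from 12 -> L from 65 -> L from 36
Insert 58: L from 97 -> R from 12 -> L from 65 -> R from 36
Insert 80: L from 97 -> R from 12 -> R from 65
Insert 63: L from 97 -> R from 12 -> L from 65 -> R from 36 -> R from 58

In-order: [12, 21, 36, 58, 63, 65, 80, 97]


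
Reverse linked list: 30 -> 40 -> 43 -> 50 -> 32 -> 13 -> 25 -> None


Step 1: curr=30, set curr.next=prev(None) | reversed so far: 30
Step 2: curr=40, set curr.next=prev(30) | reversed so far: 40 -> 30
Step 3: curr=43, set curr.next=prev(40) | reversed so far: 43 -> 40 -> 30
Step 4: curr=50, set curr.next=prev(43) | reversed so far: 50 -> 43 -> 40 -> 30
Step 5: curr=32, set curr.next=prev(50) | reversed so far: 32 -> 50 -> 43 -> 40 -> 30
Step 6: curr=13, set curr.next=prev(32) | reversed so far: 13 -> 32 -> 50 -> 43 -> 40 -> 30
Step 7: curr=25, set curr.next=prev(13) | reversed so far: 25 -> 13 -> 32 -> 50 -> 43 -> 40 -> 30

25 -> 13 -> 32 -> 50 -> 43 -> 40 -> 30 -> None


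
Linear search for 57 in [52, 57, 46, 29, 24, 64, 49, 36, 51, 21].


i=0: 52!=57
i=1: 57==57 found!

Found at 1, 2 comps


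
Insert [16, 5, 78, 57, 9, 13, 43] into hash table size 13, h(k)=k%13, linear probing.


Insert 16: h=3 -> slot 3
Insert 5: h=5 -> slot 5
Insert 78: h=0 -> slot 0
Insert 57: h=5, 1 probes -> slot 6
Insert 9: h=9 -> slot 9
Insert 13: h=0, 1 probes -> slot 1
Insert 43: h=4 -> slot 4

Table: [78, 13, None, 16, 43, 5, 57, None, None, 9, None, None, None]


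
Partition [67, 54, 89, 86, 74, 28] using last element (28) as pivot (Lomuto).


Pivot: 28
Place pivot at 0: [28, 54, 89, 86, 74, 67]

Partitioned: [28, 54, 89, 86, 74, 67]


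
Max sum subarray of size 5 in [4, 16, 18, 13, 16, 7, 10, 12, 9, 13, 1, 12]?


[0:5]: 67
[1:6]: 70
[2:7]: 64
[3:8]: 58
[4:9]: 54
[5:10]: 51
[6:11]: 45
[7:12]: 47

Max: 70 at [1:6]


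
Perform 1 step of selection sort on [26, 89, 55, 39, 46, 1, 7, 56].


Initial: [26, 89, 55, 39, 46, 1, 7, 56]
Step 1: min=1 at 5
  Swap: [1, 89, 55, 39, 46, 26, 7, 56]

After 1 step: [1, 89, 55, 39, 46, 26, 7, 56]


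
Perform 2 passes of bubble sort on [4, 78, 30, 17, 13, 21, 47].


Initial: [4, 78, 30, 17, 13, 21, 47]
Pass 1: [4, 30, 17, 13, 21, 47, 78] (5 swaps)
Pass 2: [4, 17, 13, 21, 30, 47, 78] (3 swaps)

After 2 passes: [4, 17, 13, 21, 30, 47, 78]


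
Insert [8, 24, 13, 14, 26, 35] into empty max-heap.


Insert 8: [8]
Insert 24: [24, 8]
Insert 13: [24, 8, 13]
Insert 14: [24, 14, 13, 8]
Insert 26: [26, 24, 13, 8, 14]
Insert 35: [35, 24, 26, 8, 14, 13]

Final heap: [35, 24, 26, 8, 14, 13]


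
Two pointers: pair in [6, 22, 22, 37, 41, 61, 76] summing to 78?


lo=0(6)+hi=6(76)=82
lo=0(6)+hi=5(61)=67
lo=1(22)+hi=5(61)=83
lo=1(22)+hi=4(41)=63
lo=2(22)+hi=4(41)=63
lo=3(37)+hi=4(41)=78

Yes: 37+41=78


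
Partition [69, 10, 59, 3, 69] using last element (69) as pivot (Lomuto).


Pivot: 69
  69 <= 69: advance i (no swap)
  10 <= 69: advance i (no swap)
  59 <= 69: advance i (no swap)
  3 <= 69: advance i (no swap)
Place pivot at 4: [69, 10, 59, 3, 69]

Partitioned: [69, 10, 59, 3, 69]


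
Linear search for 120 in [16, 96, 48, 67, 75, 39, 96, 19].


i=0: 16!=120
i=1: 96!=120
i=2: 48!=120
i=3: 67!=120
i=4: 75!=120
i=5: 39!=120
i=6: 96!=120
i=7: 19!=120

Not found, 8 comps


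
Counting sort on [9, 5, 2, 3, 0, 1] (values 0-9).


Input: [9, 5, 2, 3, 0, 1]
Counts: [1, 1, 1, 1, 0, 1, 0, 0, 0, 1]

Sorted: [0, 1, 2, 3, 5, 9]


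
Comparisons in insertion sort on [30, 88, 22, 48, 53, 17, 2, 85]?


Algorithm: insertion sort
Input: [30, 88, 22, 48, 53, 17, 2, 85]
Sorted: [2, 17, 22, 30, 48, 53, 85, 88]

20


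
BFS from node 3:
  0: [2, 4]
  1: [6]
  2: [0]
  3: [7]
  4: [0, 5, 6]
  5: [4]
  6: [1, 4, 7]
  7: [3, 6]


Visit 3, enqueue [7]
Visit 7, enqueue [6]
Visit 6, enqueue [1, 4]
Visit 1, enqueue []
Visit 4, enqueue [0, 5]
Visit 0, enqueue [2]
Visit 5, enqueue []
Visit 2, enqueue []

BFS order: [3, 7, 6, 1, 4, 0, 5, 2]


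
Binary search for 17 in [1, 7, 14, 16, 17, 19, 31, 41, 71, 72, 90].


Step 1: lo=0, hi=10, mid=5, val=19
Step 2: lo=0, hi=4, mid=2, val=14
Step 3: lo=3, hi=4, mid=3, val=16
Step 4: lo=4, hi=4, mid=4, val=17

Found at index 4


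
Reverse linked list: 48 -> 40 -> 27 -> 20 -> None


Step 1: curr=48, set curr.next=prev(None) | reversed so far: 48
Step 2: curr=40, set curr.next=prev(48) | reversed so far: 40 -> 48
Step 3: curr=27, set curr.next=prev(40) | reversed so far: 27 -> 40 -> 48
Step 4: curr=20, set curr.next=prev(27) | reversed so far: 20 -> 27 -> 40 -> 48

20 -> 27 -> 40 -> 48 -> None


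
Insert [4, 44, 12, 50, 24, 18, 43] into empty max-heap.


Insert 4: [4]
Insert 44: [44, 4]
Insert 12: [44, 4, 12]
Insert 50: [50, 44, 12, 4]
Insert 24: [50, 44, 12, 4, 24]
Insert 18: [50, 44, 18, 4, 24, 12]
Insert 43: [50, 44, 43, 4, 24, 12, 18]

Final heap: [50, 44, 43, 4, 24, 12, 18]


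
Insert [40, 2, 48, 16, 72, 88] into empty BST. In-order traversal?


Insert 40: root
Insert 2: L from 40
Insert 48: R from 40
Insert 16: L from 40 -> R from 2
Insert 72: R from 40 -> R from 48
Insert 88: R from 40 -> R from 48 -> R from 72

In-order: [2, 16, 40, 48, 72, 88]


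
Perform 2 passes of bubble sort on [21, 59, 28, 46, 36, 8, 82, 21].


Initial: [21, 59, 28, 46, 36, 8, 82, 21]
Pass 1: [21, 28, 46, 36, 8, 59, 21, 82] (5 swaps)
Pass 2: [21, 28, 36, 8, 46, 21, 59, 82] (3 swaps)

After 2 passes: [21, 28, 36, 8, 46, 21, 59, 82]


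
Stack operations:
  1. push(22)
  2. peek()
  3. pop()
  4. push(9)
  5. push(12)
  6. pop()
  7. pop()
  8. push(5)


push(22) -> [22]
peek()->22
pop()->22, []
push(9) -> [9]
push(12) -> [9, 12]
pop()->12, [9]
pop()->9, []
push(5) -> [5]

Final stack: [5]


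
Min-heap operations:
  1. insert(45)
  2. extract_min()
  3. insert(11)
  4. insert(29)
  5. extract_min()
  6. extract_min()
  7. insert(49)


insert(45) -> [45]
extract_min()->45, []
insert(11) -> [11]
insert(29) -> [11, 29]
extract_min()->11, [29]
extract_min()->29, []
insert(49) -> [49]

Final heap: [49]


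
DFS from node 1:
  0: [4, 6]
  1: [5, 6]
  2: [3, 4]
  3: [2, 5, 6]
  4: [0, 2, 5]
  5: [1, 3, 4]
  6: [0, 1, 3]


Visit 1, push [6, 5]
Visit 5, push [4, 3]
Visit 3, push [6, 2]
Visit 2, push [4]
Visit 4, push [0]
Visit 0, push [6]
Visit 6, push []

DFS order: [1, 5, 3, 2, 4, 0, 6]


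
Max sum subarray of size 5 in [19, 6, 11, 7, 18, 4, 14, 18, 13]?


[0:5]: 61
[1:6]: 46
[2:7]: 54
[3:8]: 61
[4:9]: 67

Max: 67 at [4:9]


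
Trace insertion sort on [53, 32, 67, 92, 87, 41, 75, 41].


Initial: [53, 32, 67, 92, 87, 41, 75, 41]
Insert 32: [32, 53, 67, 92, 87, 41, 75, 41]
Insert 67: [32, 53, 67, 92, 87, 41, 75, 41]
Insert 92: [32, 53, 67, 92, 87, 41, 75, 41]
Insert 87: [32, 53, 67, 87, 92, 41, 75, 41]
Insert 41: [32, 41, 53, 67, 87, 92, 75, 41]
Insert 75: [32, 41, 53, 67, 75, 87, 92, 41]
Insert 41: [32, 41, 41, 53, 67, 75, 87, 92]

Sorted: [32, 41, 41, 53, 67, 75, 87, 92]


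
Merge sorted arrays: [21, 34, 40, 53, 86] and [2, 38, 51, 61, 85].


Take 2 from B
Take 21 from A
Take 34 from A
Take 38 from B
Take 40 from A
Take 51 from B
Take 53 from A
Take 61 from B
Take 85 from B

Merged: [2, 21, 34, 38, 40, 51, 53, 61, 85, 86]


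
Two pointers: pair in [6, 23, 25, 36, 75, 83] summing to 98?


lo=0(6)+hi=5(83)=89
lo=1(23)+hi=5(83)=106
lo=1(23)+hi=4(75)=98

Yes: 23+75=98


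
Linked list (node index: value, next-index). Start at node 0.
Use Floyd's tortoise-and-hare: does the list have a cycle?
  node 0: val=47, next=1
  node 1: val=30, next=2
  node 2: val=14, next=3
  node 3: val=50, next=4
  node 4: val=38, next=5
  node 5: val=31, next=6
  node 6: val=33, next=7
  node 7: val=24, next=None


Floyd's tortoise (slow, +1) and hare (fast, +2):
  init: slow=0, fast=0
  step 1: slow=1, fast=2
  step 2: slow=2, fast=4
  step 3: slow=3, fast=6
  step 4: fast 6->7->None, no cycle

Cycle: no


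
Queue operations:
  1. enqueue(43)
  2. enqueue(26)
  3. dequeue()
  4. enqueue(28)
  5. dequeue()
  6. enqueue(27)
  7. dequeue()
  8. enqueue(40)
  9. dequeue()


enqueue(43) -> [43]
enqueue(26) -> [43, 26]
dequeue()->43, [26]
enqueue(28) -> [26, 28]
dequeue()->26, [28]
enqueue(27) -> [28, 27]
dequeue()->28, [27]
enqueue(40) -> [27, 40]
dequeue()->27, [40]

Final queue: [40]


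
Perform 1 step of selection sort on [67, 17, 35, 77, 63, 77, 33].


Initial: [67, 17, 35, 77, 63, 77, 33]
Step 1: min=17 at 1
  Swap: [17, 67, 35, 77, 63, 77, 33]

After 1 step: [17, 67, 35, 77, 63, 77, 33]


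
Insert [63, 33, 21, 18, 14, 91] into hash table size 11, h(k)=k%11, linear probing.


Insert 63: h=8 -> slot 8
Insert 33: h=0 -> slot 0
Insert 21: h=10 -> slot 10
Insert 18: h=7 -> slot 7
Insert 14: h=3 -> slot 3
Insert 91: h=3, 1 probes -> slot 4

Table: [33, None, None, 14, 91, None, None, 18, 63, None, 21]


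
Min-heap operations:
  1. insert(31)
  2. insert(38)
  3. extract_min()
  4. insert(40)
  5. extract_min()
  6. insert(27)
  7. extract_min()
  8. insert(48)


insert(31) -> [31]
insert(38) -> [31, 38]
extract_min()->31, [38]
insert(40) -> [38, 40]
extract_min()->38, [40]
insert(27) -> [27, 40]
extract_min()->27, [40]
insert(48) -> [40, 48]

Final heap: [40, 48]


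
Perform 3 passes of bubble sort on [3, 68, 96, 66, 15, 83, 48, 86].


Initial: [3, 68, 96, 66, 15, 83, 48, 86]
Pass 1: [3, 68, 66, 15, 83, 48, 86, 96] (5 swaps)
Pass 2: [3, 66, 15, 68, 48, 83, 86, 96] (3 swaps)
Pass 3: [3, 15, 66, 48, 68, 83, 86, 96] (2 swaps)

After 3 passes: [3, 15, 66, 48, 68, 83, 86, 96]


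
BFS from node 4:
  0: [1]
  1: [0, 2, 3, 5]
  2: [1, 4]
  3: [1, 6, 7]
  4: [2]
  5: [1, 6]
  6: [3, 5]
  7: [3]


Visit 4, enqueue [2]
Visit 2, enqueue [1]
Visit 1, enqueue [0, 3, 5]
Visit 0, enqueue []
Visit 3, enqueue [6, 7]
Visit 5, enqueue []
Visit 6, enqueue []
Visit 7, enqueue []

BFS order: [4, 2, 1, 0, 3, 5, 6, 7]


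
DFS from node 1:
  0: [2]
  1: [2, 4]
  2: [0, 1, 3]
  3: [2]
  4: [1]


Visit 1, push [4, 2]
Visit 2, push [3, 0]
Visit 0, push []
Visit 3, push []
Visit 4, push []

DFS order: [1, 2, 0, 3, 4]


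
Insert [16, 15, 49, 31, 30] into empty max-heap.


Insert 16: [16]
Insert 15: [16, 15]
Insert 49: [49, 15, 16]
Insert 31: [49, 31, 16, 15]
Insert 30: [49, 31, 16, 15, 30]

Final heap: [49, 31, 16, 15, 30]


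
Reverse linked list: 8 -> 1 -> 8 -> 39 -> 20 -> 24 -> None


Step 1: curr=8, set curr.next=prev(None) | reversed so far: 8
Step 2: curr=1, set curr.next=prev(8) | reversed so far: 1 -> 8
Step 3: curr=8, set curr.next=prev(1) | reversed so far: 8 -> 1 -> 8
Step 4: curr=39, set curr.next=prev(8) | reversed so far: 39 -> 8 -> 1 -> 8
Step 5: curr=20, set curr.next=prev(39) | reversed so far: 20 -> 39 -> 8 -> 1 -> 8
Step 6: curr=24, set curr.next=prev(20) | reversed so far: 24 -> 20 -> 39 -> 8 -> 1 -> 8

24 -> 20 -> 39 -> 8 -> 1 -> 8 -> None


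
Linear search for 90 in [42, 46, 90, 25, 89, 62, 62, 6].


i=0: 42!=90
i=1: 46!=90
i=2: 90==90 found!

Found at 2, 3 comps


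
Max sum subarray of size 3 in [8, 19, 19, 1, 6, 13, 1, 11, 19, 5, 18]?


[0:3]: 46
[1:4]: 39
[2:5]: 26
[3:6]: 20
[4:7]: 20
[5:8]: 25
[6:9]: 31
[7:10]: 35
[8:11]: 42

Max: 46 at [0:3]


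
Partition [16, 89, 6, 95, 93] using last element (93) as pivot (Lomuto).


Pivot: 93
  16 <= 93: advance i (no swap)
  89 <= 93: advance i (no swap)
  6 <= 93: advance i (no swap)
Place pivot at 3: [16, 89, 6, 93, 95]

Partitioned: [16, 89, 6, 93, 95]


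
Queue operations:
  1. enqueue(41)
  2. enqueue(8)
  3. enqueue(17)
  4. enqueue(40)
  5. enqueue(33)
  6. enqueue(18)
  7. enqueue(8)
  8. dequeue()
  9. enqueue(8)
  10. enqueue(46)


enqueue(41) -> [41]
enqueue(8) -> [41, 8]
enqueue(17) -> [41, 8, 17]
enqueue(40) -> [41, 8, 17, 40]
enqueue(33) -> [41, 8, 17, 40, 33]
enqueue(18) -> [41, 8, 17, 40, 33, 18]
enqueue(8) -> [41, 8, 17, 40, 33, 18, 8]
dequeue()->41, [8, 17, 40, 33, 18, 8]
enqueue(8) -> [8, 17, 40, 33, 18, 8, 8]
enqueue(46) -> [8, 17, 40, 33, 18, 8, 8, 46]

Final queue: [8, 17, 40, 33, 18, 8, 8, 46]


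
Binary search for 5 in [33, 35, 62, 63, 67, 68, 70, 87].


Step 1: lo=0, hi=7, mid=3, val=63
Step 2: lo=0, hi=2, mid=1, val=35
Step 3: lo=0, hi=0, mid=0, val=33

Not found


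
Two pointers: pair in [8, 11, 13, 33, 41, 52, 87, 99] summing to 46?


lo=0(8)+hi=7(99)=107
lo=0(8)+hi=6(87)=95
lo=0(8)+hi=5(52)=60
lo=0(8)+hi=4(41)=49
lo=0(8)+hi=3(33)=41
lo=1(11)+hi=3(33)=44
lo=2(13)+hi=3(33)=46

Yes: 13+33=46


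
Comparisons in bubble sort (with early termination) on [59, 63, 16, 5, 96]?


Algorithm: bubble sort (with early termination)
Input: [59, 63, 16, 5, 96]
Sorted: [5, 16, 59, 63, 96]

10


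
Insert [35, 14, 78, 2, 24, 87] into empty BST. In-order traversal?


Insert 35: root
Insert 14: L from 35
Insert 78: R from 35
Insert 2: L from 35 -> L from 14
Insert 24: L from 35 -> R from 14
Insert 87: R from 35 -> R from 78

In-order: [2, 14, 24, 35, 78, 87]


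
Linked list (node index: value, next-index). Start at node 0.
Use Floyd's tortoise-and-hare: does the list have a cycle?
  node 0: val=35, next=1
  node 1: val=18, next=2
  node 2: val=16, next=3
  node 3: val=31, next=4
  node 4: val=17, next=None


Floyd's tortoise (slow, +1) and hare (fast, +2):
  init: slow=0, fast=0
  step 1: slow=1, fast=2
  step 2: slow=2, fast=4
  step 3: fast -> None, no cycle

Cycle: no


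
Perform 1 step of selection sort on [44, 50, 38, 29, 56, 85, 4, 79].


Initial: [44, 50, 38, 29, 56, 85, 4, 79]
Step 1: min=4 at 6
  Swap: [4, 50, 38, 29, 56, 85, 44, 79]

After 1 step: [4, 50, 38, 29, 56, 85, 44, 79]


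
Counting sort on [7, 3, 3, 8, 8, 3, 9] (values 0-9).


Input: [7, 3, 3, 8, 8, 3, 9]
Counts: [0, 0, 0, 3, 0, 0, 0, 1, 2, 1]

Sorted: [3, 3, 3, 7, 8, 8, 9]


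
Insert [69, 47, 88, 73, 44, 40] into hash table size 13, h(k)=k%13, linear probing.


Insert 69: h=4 -> slot 4
Insert 47: h=8 -> slot 8
Insert 88: h=10 -> slot 10
Insert 73: h=8, 1 probes -> slot 9
Insert 44: h=5 -> slot 5
Insert 40: h=1 -> slot 1

Table: [None, 40, None, None, 69, 44, None, None, 47, 73, 88, None, None]


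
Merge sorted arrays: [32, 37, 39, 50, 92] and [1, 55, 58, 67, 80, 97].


Take 1 from B
Take 32 from A
Take 37 from A
Take 39 from A
Take 50 from A
Take 55 from B
Take 58 from B
Take 67 from B
Take 80 from B
Take 92 from A

Merged: [1, 32, 37, 39, 50, 55, 58, 67, 80, 92, 97]


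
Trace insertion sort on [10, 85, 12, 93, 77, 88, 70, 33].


Initial: [10, 85, 12, 93, 77, 88, 70, 33]
Insert 85: [10, 85, 12, 93, 77, 88, 70, 33]
Insert 12: [10, 12, 85, 93, 77, 88, 70, 33]
Insert 93: [10, 12, 85, 93, 77, 88, 70, 33]
Insert 77: [10, 12, 77, 85, 93, 88, 70, 33]
Insert 88: [10, 12, 77, 85, 88, 93, 70, 33]
Insert 70: [10, 12, 70, 77, 85, 88, 93, 33]
Insert 33: [10, 12, 33, 70, 77, 85, 88, 93]

Sorted: [10, 12, 33, 70, 77, 85, 88, 93]


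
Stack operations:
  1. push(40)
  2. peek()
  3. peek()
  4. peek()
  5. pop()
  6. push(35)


push(40) -> [40]
peek()->40
peek()->40
peek()->40
pop()->40, []
push(35) -> [35]

Final stack: [35]


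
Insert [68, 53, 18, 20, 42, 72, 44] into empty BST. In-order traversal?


Insert 68: root
Insert 53: L from 68
Insert 18: L from 68 -> L from 53
Insert 20: L from 68 -> L from 53 -> R from 18
Insert 42: L from 68 -> L from 53 -> R from 18 -> R from 20
Insert 72: R from 68
Insert 44: L from 68 -> L from 53 -> R from 18 -> R from 20 -> R from 42

In-order: [18, 20, 42, 44, 53, 68, 72]


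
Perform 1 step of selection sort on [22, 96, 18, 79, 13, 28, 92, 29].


Initial: [22, 96, 18, 79, 13, 28, 92, 29]
Step 1: min=13 at 4
  Swap: [13, 96, 18, 79, 22, 28, 92, 29]

After 1 step: [13, 96, 18, 79, 22, 28, 92, 29]


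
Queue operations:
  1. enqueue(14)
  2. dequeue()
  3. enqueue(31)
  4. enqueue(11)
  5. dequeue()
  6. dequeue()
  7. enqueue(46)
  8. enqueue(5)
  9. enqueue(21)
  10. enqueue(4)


enqueue(14) -> [14]
dequeue()->14, []
enqueue(31) -> [31]
enqueue(11) -> [31, 11]
dequeue()->31, [11]
dequeue()->11, []
enqueue(46) -> [46]
enqueue(5) -> [46, 5]
enqueue(21) -> [46, 5, 21]
enqueue(4) -> [46, 5, 21, 4]

Final queue: [46, 5, 21, 4]


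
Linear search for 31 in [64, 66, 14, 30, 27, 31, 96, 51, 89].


i=0: 64!=31
i=1: 66!=31
i=2: 14!=31
i=3: 30!=31
i=4: 27!=31
i=5: 31==31 found!

Found at 5, 6 comps


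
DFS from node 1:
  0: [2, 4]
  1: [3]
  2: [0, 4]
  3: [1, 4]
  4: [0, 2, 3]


Visit 1, push [3]
Visit 3, push [4]
Visit 4, push [2, 0]
Visit 0, push [2]
Visit 2, push []

DFS order: [1, 3, 4, 0, 2]


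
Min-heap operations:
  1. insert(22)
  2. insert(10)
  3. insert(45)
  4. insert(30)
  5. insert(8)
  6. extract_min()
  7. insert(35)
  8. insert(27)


insert(22) -> [22]
insert(10) -> [10, 22]
insert(45) -> [10, 22, 45]
insert(30) -> [10, 22, 45, 30]
insert(8) -> [8, 10, 45, 30, 22]
extract_min()->8, [10, 22, 45, 30]
insert(35) -> [10, 22, 45, 30, 35]
insert(27) -> [10, 22, 27, 30, 35, 45]

Final heap: [10, 22, 27, 30, 35, 45]


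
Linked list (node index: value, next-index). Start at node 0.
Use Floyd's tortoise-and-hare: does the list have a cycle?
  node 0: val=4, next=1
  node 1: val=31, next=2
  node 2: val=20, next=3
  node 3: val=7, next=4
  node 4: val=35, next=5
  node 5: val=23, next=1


Floyd's tortoise (slow, +1) and hare (fast, +2):
  init: slow=0, fast=0
  step 1: slow=1, fast=2
  step 2: slow=2, fast=4
  step 3: slow=3, fast=1
  step 4: slow=4, fast=3
  step 5: slow=5, fast=5
  slow == fast at node 5: cycle detected

Cycle: yes


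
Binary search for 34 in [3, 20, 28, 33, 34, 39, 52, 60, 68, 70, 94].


Step 1: lo=0, hi=10, mid=5, val=39
Step 2: lo=0, hi=4, mid=2, val=28
Step 3: lo=3, hi=4, mid=3, val=33
Step 4: lo=4, hi=4, mid=4, val=34

Found at index 4


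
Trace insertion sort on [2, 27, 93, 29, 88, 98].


Initial: [2, 27, 93, 29, 88, 98]
Insert 27: [2, 27, 93, 29, 88, 98]
Insert 93: [2, 27, 93, 29, 88, 98]
Insert 29: [2, 27, 29, 93, 88, 98]
Insert 88: [2, 27, 29, 88, 93, 98]
Insert 98: [2, 27, 29, 88, 93, 98]

Sorted: [2, 27, 29, 88, 93, 98]


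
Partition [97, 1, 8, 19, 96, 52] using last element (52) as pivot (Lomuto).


Pivot: 52
  1 <= 52: swap -> [1, 97, 8, 19, 96, 52]
  8 <= 52: swap -> [1, 8, 97, 19, 96, 52]
  19 <= 52: swap -> [1, 8, 19, 97, 96, 52]
Place pivot at 3: [1, 8, 19, 52, 96, 97]

Partitioned: [1, 8, 19, 52, 96, 97]


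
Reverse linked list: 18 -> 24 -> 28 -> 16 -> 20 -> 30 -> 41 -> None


Step 1: curr=18, set curr.next=prev(None) | reversed so far: 18
Step 2: curr=24, set curr.next=prev(18) | reversed so far: 24 -> 18
Step 3: curr=28, set curr.next=prev(24) | reversed so far: 28 -> 24 -> 18
Step 4: curr=16, set curr.next=prev(28) | reversed so far: 16 -> 28 -> 24 -> 18
Step 5: curr=20, set curr.next=prev(16) | reversed so far: 20 -> 16 -> 28 -> 24 -> 18
Step 6: curr=30, set curr.next=prev(20) | reversed so far: 30 -> 20 -> 16 -> 28 -> 24 -> 18
Step 7: curr=41, set curr.next=prev(30) | reversed so far: 41 -> 30 -> 20 -> 16 -> 28 -> 24 -> 18

41 -> 30 -> 20 -> 16 -> 28 -> 24 -> 18 -> None


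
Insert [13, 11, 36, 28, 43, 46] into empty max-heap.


Insert 13: [13]
Insert 11: [13, 11]
Insert 36: [36, 11, 13]
Insert 28: [36, 28, 13, 11]
Insert 43: [43, 36, 13, 11, 28]
Insert 46: [46, 36, 43, 11, 28, 13]

Final heap: [46, 36, 43, 11, 28, 13]


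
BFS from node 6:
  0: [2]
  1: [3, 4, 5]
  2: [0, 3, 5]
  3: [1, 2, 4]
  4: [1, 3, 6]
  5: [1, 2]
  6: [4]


Visit 6, enqueue [4]
Visit 4, enqueue [1, 3]
Visit 1, enqueue [5]
Visit 3, enqueue [2]
Visit 5, enqueue []
Visit 2, enqueue [0]
Visit 0, enqueue []

BFS order: [6, 4, 1, 3, 5, 2, 0]


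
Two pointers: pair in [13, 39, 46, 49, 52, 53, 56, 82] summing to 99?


lo=0(13)+hi=7(82)=95
lo=1(39)+hi=7(82)=121
lo=1(39)+hi=6(56)=95
lo=2(46)+hi=6(56)=102
lo=2(46)+hi=5(53)=99

Yes: 46+53=99


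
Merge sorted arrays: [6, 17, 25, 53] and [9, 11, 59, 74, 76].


Take 6 from A
Take 9 from B
Take 11 from B
Take 17 from A
Take 25 from A
Take 53 from A

Merged: [6, 9, 11, 17, 25, 53, 59, 74, 76]


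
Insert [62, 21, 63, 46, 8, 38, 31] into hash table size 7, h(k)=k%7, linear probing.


Insert 62: h=6 -> slot 6
Insert 21: h=0 -> slot 0
Insert 63: h=0, 1 probes -> slot 1
Insert 46: h=4 -> slot 4
Insert 8: h=1, 1 probes -> slot 2
Insert 38: h=3 -> slot 3
Insert 31: h=3, 2 probes -> slot 5

Table: [21, 63, 8, 38, 46, 31, 62]


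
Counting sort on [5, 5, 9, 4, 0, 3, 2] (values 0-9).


Input: [5, 5, 9, 4, 0, 3, 2]
Counts: [1, 0, 1, 1, 1, 2, 0, 0, 0, 1]

Sorted: [0, 2, 3, 4, 5, 5, 9]


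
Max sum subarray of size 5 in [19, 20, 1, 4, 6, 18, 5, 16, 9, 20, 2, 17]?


[0:5]: 50
[1:6]: 49
[2:7]: 34
[3:8]: 49
[4:9]: 54
[5:10]: 68
[6:11]: 52
[7:12]: 64

Max: 68 at [5:10]


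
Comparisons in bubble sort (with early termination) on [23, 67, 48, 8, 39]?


Algorithm: bubble sort (with early termination)
Input: [23, 67, 48, 8, 39]
Sorted: [8, 23, 39, 48, 67]

10


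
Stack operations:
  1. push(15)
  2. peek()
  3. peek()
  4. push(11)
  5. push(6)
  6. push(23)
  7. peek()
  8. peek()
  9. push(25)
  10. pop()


push(15) -> [15]
peek()->15
peek()->15
push(11) -> [15, 11]
push(6) -> [15, 11, 6]
push(23) -> [15, 11, 6, 23]
peek()->23
peek()->23
push(25) -> [15, 11, 6, 23, 25]
pop()->25, [15, 11, 6, 23]

Final stack: [15, 11, 6, 23]


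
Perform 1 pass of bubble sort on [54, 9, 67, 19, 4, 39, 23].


Initial: [54, 9, 67, 19, 4, 39, 23]
Pass 1: [9, 54, 19, 4, 39, 23, 67] (5 swaps)

After 1 pass: [9, 54, 19, 4, 39, 23, 67]


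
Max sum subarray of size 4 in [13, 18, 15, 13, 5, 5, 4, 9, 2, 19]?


[0:4]: 59
[1:5]: 51
[2:6]: 38
[3:7]: 27
[4:8]: 23
[5:9]: 20
[6:10]: 34

Max: 59 at [0:4]


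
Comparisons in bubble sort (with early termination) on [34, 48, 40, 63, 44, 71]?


Algorithm: bubble sort (with early termination)
Input: [34, 48, 40, 63, 44, 71]
Sorted: [34, 40, 44, 48, 63, 71]

12


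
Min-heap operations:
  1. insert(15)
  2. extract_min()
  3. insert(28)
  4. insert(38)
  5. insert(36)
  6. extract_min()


insert(15) -> [15]
extract_min()->15, []
insert(28) -> [28]
insert(38) -> [28, 38]
insert(36) -> [28, 38, 36]
extract_min()->28, [36, 38]

Final heap: [36, 38]


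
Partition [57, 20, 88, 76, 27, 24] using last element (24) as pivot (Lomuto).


Pivot: 24
  20 <= 24: swap -> [20, 57, 88, 76, 27, 24]
Place pivot at 1: [20, 24, 88, 76, 27, 57]

Partitioned: [20, 24, 88, 76, 27, 57]


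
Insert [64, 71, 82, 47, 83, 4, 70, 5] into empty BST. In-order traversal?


Insert 64: root
Insert 71: R from 64
Insert 82: R from 64 -> R from 71
Insert 47: L from 64
Insert 83: R from 64 -> R from 71 -> R from 82
Insert 4: L from 64 -> L from 47
Insert 70: R from 64 -> L from 71
Insert 5: L from 64 -> L from 47 -> R from 4

In-order: [4, 5, 47, 64, 70, 71, 82, 83]


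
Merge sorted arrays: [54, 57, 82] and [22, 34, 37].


Take 22 from B
Take 34 from B
Take 37 from B

Merged: [22, 34, 37, 54, 57, 82]


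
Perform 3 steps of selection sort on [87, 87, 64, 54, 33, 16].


Initial: [87, 87, 64, 54, 33, 16]
Step 1: min=16 at 5
  Swap: [16, 87, 64, 54, 33, 87]
Step 2: min=33 at 4
  Swap: [16, 33, 64, 54, 87, 87]
Step 3: min=54 at 3
  Swap: [16, 33, 54, 64, 87, 87]

After 3 steps: [16, 33, 54, 64, 87, 87]


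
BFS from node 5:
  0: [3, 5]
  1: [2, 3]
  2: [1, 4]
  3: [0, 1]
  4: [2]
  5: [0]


Visit 5, enqueue [0]
Visit 0, enqueue [3]
Visit 3, enqueue [1]
Visit 1, enqueue [2]
Visit 2, enqueue [4]
Visit 4, enqueue []

BFS order: [5, 0, 3, 1, 2, 4]


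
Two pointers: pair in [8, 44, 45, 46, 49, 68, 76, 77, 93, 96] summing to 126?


lo=0(8)+hi=9(96)=104
lo=1(44)+hi=9(96)=140
lo=1(44)+hi=8(93)=137
lo=1(44)+hi=7(77)=121
lo=2(45)+hi=7(77)=122
lo=3(46)+hi=7(77)=123
lo=4(49)+hi=7(77)=126

Yes: 49+77=126


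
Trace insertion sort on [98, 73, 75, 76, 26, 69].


Initial: [98, 73, 75, 76, 26, 69]
Insert 73: [73, 98, 75, 76, 26, 69]
Insert 75: [73, 75, 98, 76, 26, 69]
Insert 76: [73, 75, 76, 98, 26, 69]
Insert 26: [26, 73, 75, 76, 98, 69]
Insert 69: [26, 69, 73, 75, 76, 98]

Sorted: [26, 69, 73, 75, 76, 98]


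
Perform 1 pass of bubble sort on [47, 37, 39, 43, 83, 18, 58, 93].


Initial: [47, 37, 39, 43, 83, 18, 58, 93]
Pass 1: [37, 39, 43, 47, 18, 58, 83, 93] (5 swaps)

After 1 pass: [37, 39, 43, 47, 18, 58, 83, 93]


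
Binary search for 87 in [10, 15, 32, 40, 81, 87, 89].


Step 1: lo=0, hi=6, mid=3, val=40
Step 2: lo=4, hi=6, mid=5, val=87

Found at index 5


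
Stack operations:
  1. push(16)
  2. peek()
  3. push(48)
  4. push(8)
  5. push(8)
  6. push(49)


push(16) -> [16]
peek()->16
push(48) -> [16, 48]
push(8) -> [16, 48, 8]
push(8) -> [16, 48, 8, 8]
push(49) -> [16, 48, 8, 8, 49]

Final stack: [16, 48, 8, 8, 49]


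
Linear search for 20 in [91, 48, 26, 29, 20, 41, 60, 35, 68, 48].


i=0: 91!=20
i=1: 48!=20
i=2: 26!=20
i=3: 29!=20
i=4: 20==20 found!

Found at 4, 5 comps


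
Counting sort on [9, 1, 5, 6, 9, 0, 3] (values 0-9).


Input: [9, 1, 5, 6, 9, 0, 3]
Counts: [1, 1, 0, 1, 0, 1, 1, 0, 0, 2]

Sorted: [0, 1, 3, 5, 6, 9, 9]


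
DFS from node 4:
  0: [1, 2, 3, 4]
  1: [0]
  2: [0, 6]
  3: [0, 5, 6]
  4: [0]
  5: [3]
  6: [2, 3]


Visit 4, push [0]
Visit 0, push [3, 2, 1]
Visit 1, push []
Visit 2, push [6]
Visit 6, push [3]
Visit 3, push [5]
Visit 5, push []

DFS order: [4, 0, 1, 2, 6, 3, 5]


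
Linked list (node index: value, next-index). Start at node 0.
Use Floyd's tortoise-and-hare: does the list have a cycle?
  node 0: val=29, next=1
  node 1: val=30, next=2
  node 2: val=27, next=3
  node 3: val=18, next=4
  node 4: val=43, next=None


Floyd's tortoise (slow, +1) and hare (fast, +2):
  init: slow=0, fast=0
  step 1: slow=1, fast=2
  step 2: slow=2, fast=4
  step 3: fast -> None, no cycle

Cycle: no


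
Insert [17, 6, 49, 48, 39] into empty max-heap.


Insert 17: [17]
Insert 6: [17, 6]
Insert 49: [49, 6, 17]
Insert 48: [49, 48, 17, 6]
Insert 39: [49, 48, 17, 6, 39]

Final heap: [49, 48, 17, 6, 39]


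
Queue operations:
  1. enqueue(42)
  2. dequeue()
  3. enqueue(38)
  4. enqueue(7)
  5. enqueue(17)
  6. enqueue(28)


enqueue(42) -> [42]
dequeue()->42, []
enqueue(38) -> [38]
enqueue(7) -> [38, 7]
enqueue(17) -> [38, 7, 17]
enqueue(28) -> [38, 7, 17, 28]

Final queue: [38, 7, 17, 28]


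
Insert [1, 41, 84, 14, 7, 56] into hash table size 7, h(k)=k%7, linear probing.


Insert 1: h=1 -> slot 1
Insert 41: h=6 -> slot 6
Insert 84: h=0 -> slot 0
Insert 14: h=0, 2 probes -> slot 2
Insert 7: h=0, 3 probes -> slot 3
Insert 56: h=0, 4 probes -> slot 4

Table: [84, 1, 14, 7, 56, None, 41]


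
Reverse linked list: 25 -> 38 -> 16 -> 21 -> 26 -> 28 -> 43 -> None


Step 1: curr=25, set curr.next=prev(None) | reversed so far: 25
Step 2: curr=38, set curr.next=prev(25) | reversed so far: 38 -> 25
Step 3: curr=16, set curr.next=prev(38) | reversed so far: 16 -> 38 -> 25
Step 4: curr=21, set curr.next=prev(16) | reversed so far: 21 -> 16 -> 38 -> 25
Step 5: curr=26, set curr.next=prev(21) | reversed so far: 26 -> 21 -> 16 -> 38 -> 25
Step 6: curr=28, set curr.next=prev(26) | reversed so far: 28 -> 26 -> 21 -> 16 -> 38 -> 25
Step 7: curr=43, set curr.next=prev(28) | reversed so far: 43 -> 28 -> 26 -> 21 -> 16 -> 38 -> 25

43 -> 28 -> 26 -> 21 -> 16 -> 38 -> 25 -> None


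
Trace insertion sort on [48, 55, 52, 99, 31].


Initial: [48, 55, 52, 99, 31]
Insert 55: [48, 55, 52, 99, 31]
Insert 52: [48, 52, 55, 99, 31]
Insert 99: [48, 52, 55, 99, 31]
Insert 31: [31, 48, 52, 55, 99]

Sorted: [31, 48, 52, 55, 99]


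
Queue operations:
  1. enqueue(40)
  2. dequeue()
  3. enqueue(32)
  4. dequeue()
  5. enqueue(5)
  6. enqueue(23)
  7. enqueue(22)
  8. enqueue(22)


enqueue(40) -> [40]
dequeue()->40, []
enqueue(32) -> [32]
dequeue()->32, []
enqueue(5) -> [5]
enqueue(23) -> [5, 23]
enqueue(22) -> [5, 23, 22]
enqueue(22) -> [5, 23, 22, 22]

Final queue: [5, 23, 22, 22]


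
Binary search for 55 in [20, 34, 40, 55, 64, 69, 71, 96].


Step 1: lo=0, hi=7, mid=3, val=55

Found at index 3


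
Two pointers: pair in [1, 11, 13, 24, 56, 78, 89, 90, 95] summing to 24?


lo=0(1)+hi=8(95)=96
lo=0(1)+hi=7(90)=91
lo=0(1)+hi=6(89)=90
lo=0(1)+hi=5(78)=79
lo=0(1)+hi=4(56)=57
lo=0(1)+hi=3(24)=25
lo=0(1)+hi=2(13)=14
lo=1(11)+hi=2(13)=24

Yes: 11+13=24


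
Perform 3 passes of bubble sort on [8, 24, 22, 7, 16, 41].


Initial: [8, 24, 22, 7, 16, 41]
Pass 1: [8, 22, 7, 16, 24, 41] (3 swaps)
Pass 2: [8, 7, 16, 22, 24, 41] (2 swaps)
Pass 3: [7, 8, 16, 22, 24, 41] (1 swaps)

After 3 passes: [7, 8, 16, 22, 24, 41]


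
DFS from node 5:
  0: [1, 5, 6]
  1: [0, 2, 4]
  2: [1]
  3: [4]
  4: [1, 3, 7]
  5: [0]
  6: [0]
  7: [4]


Visit 5, push [0]
Visit 0, push [6, 1]
Visit 1, push [4, 2]
Visit 2, push []
Visit 4, push [7, 3]
Visit 3, push []
Visit 7, push []
Visit 6, push []

DFS order: [5, 0, 1, 2, 4, 3, 7, 6]


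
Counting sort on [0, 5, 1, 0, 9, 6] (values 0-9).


Input: [0, 5, 1, 0, 9, 6]
Counts: [2, 1, 0, 0, 0, 1, 1, 0, 0, 1]

Sorted: [0, 0, 1, 5, 6, 9]


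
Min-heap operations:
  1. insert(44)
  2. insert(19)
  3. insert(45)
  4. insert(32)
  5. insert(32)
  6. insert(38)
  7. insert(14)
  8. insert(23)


insert(44) -> [44]
insert(19) -> [19, 44]
insert(45) -> [19, 44, 45]
insert(32) -> [19, 32, 45, 44]
insert(32) -> [19, 32, 45, 44, 32]
insert(38) -> [19, 32, 38, 44, 32, 45]
insert(14) -> [14, 32, 19, 44, 32, 45, 38]
insert(23) -> [14, 23, 19, 32, 32, 45, 38, 44]

Final heap: [14, 23, 19, 32, 32, 45, 38, 44]


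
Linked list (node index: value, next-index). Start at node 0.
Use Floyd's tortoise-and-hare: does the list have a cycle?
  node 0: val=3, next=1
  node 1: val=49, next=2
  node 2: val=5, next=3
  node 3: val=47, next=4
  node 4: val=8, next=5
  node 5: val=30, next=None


Floyd's tortoise (slow, +1) and hare (fast, +2):
  init: slow=0, fast=0
  step 1: slow=1, fast=2
  step 2: slow=2, fast=4
  step 3: fast 4->5->None, no cycle

Cycle: no


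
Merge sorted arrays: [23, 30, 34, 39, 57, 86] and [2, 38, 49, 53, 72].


Take 2 from B
Take 23 from A
Take 30 from A
Take 34 from A
Take 38 from B
Take 39 from A
Take 49 from B
Take 53 from B
Take 57 from A
Take 72 from B

Merged: [2, 23, 30, 34, 38, 39, 49, 53, 57, 72, 86]


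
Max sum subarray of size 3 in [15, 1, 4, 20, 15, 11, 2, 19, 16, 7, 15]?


[0:3]: 20
[1:4]: 25
[2:5]: 39
[3:6]: 46
[4:7]: 28
[5:8]: 32
[6:9]: 37
[7:10]: 42
[8:11]: 38

Max: 46 at [3:6]


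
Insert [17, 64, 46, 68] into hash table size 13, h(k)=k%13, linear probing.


Insert 17: h=4 -> slot 4
Insert 64: h=12 -> slot 12
Insert 46: h=7 -> slot 7
Insert 68: h=3 -> slot 3

Table: [None, None, None, 68, 17, None, None, 46, None, None, None, None, 64]


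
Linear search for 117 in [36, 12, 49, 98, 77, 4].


i=0: 36!=117
i=1: 12!=117
i=2: 49!=117
i=3: 98!=117
i=4: 77!=117
i=5: 4!=117

Not found, 6 comps


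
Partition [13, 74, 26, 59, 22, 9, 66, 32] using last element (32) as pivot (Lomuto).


Pivot: 32
  13 <= 32: advance i (no swap)
  26 <= 32: swap -> [13, 26, 74, 59, 22, 9, 66, 32]
  22 <= 32: swap -> [13, 26, 22, 59, 74, 9, 66, 32]
  9 <= 32: swap -> [13, 26, 22, 9, 74, 59, 66, 32]
Place pivot at 4: [13, 26, 22, 9, 32, 59, 66, 74]

Partitioned: [13, 26, 22, 9, 32, 59, 66, 74]
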